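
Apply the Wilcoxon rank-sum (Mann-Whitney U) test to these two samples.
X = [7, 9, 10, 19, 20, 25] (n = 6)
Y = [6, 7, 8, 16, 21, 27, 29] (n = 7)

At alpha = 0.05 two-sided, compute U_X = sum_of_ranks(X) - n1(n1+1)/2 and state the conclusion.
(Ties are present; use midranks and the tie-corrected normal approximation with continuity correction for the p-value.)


Step 1: Combine and sort all 13 observations; assign midranks.
sorted (value, group): (6,Y), (7,X), (7,Y), (8,Y), (9,X), (10,X), (16,Y), (19,X), (20,X), (21,Y), (25,X), (27,Y), (29,Y)
ranks: 6->1, 7->2.5, 7->2.5, 8->4, 9->5, 10->6, 16->7, 19->8, 20->9, 21->10, 25->11, 27->12, 29->13
Step 2: Rank sum for X: R1 = 2.5 + 5 + 6 + 8 + 9 + 11 = 41.5.
Step 3: U_X = R1 - n1(n1+1)/2 = 41.5 - 6*7/2 = 41.5 - 21 = 20.5.
       U_Y = n1*n2 - U_X = 42 - 20.5 = 21.5.
Step 4: Ties are present, so use the tie-corrected normal approximation (with continuity correction) for the p-value.
Step 5: p-value = 1.000000; compare to alpha = 0.05. fail to reject H0.

U_X = 20.5, p = 1.000000, fail to reject H0 at alpha = 0.05.


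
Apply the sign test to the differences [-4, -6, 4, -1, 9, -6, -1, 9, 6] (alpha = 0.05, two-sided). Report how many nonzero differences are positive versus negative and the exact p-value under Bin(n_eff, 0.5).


Step 1: Discard zero differences. Original n = 9; n_eff = number of nonzero differences = 9.
Nonzero differences (with sign): -4, -6, +4, -1, +9, -6, -1, +9, +6
Step 2: Count signs: positive = 4, negative = 5.
Step 3: Under H0: P(positive) = 0.5, so the number of positives S ~ Bin(9, 0.5).
Step 4: Two-sided exact p-value = sum of Bin(9,0.5) probabilities at or below the observed probability = 1.000000.
Step 5: alpha = 0.05. fail to reject H0.

n_eff = 9, pos = 4, neg = 5, p = 1.000000, fail to reject H0.


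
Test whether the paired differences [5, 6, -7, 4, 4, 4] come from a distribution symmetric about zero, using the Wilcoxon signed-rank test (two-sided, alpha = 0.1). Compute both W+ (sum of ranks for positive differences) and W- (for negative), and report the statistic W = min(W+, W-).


Step 1: Drop any zero differences (none here) and take |d_i|.
|d| = [5, 6, 7, 4, 4, 4]
Step 2: Midrank |d_i| (ties get averaged ranks).
ranks: |5|->4, |6|->5, |7|->6, |4|->2, |4|->2, |4|->2
Step 3: Attach original signs; sum ranks with positive sign and with negative sign.
W+ = 4 + 5 + 2 + 2 + 2 = 15
W- = 6 = 6
(Check: W+ + W- = 21 should equal n(n+1)/2 = 21.)
Step 4: Test statistic W = min(W+, W-) = 6.
Step 5: Ties in |d|, so use the tie-corrected normal approximation.
        E[W] = n(n+1)/4 = 6*7/4 = 10.5.
        Tie groups: |d|=4 (t=3); sum(t^3 - t) = 24.
        Var[W] = n(n+1)(2n+1)/24 - sum(t^3-t)/48 = 546/24 - 24/48 = 22.25.
        z = (W - E[W]) / sqrt(Var[W]) = (6 - 10.5) / 4.7170 = -0.9540.
        Two-sided p = 2*Phi(z) = 0.340085.
Step 6: alpha = 0.1. fail to reject H0.

W+ = 15, W- = 6, W = min = 6, p = 0.340085, fail to reject H0.


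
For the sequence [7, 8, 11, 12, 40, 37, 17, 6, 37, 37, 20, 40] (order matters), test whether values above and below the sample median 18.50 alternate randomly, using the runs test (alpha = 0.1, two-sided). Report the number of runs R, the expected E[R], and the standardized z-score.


Step 1: Compute median = 18.50; label A = above, B = below.
Labels in order: BBBBAABBAAAA  (n_A = 6, n_B = 6)
Step 2: Count runs R = 4.
Step 3: Under H0 (random ordering), E[R] = 2*n_A*n_B/(n_A+n_B) + 1 = 2*6*6/12 + 1 = 7.0000.
        Var[R] = 2*n_A*n_B*(2*n_A*n_B - n_A - n_B) / ((n_A+n_B)^2 * (n_A+n_B-1)) = 4320/1584 = 2.7273.
        SD[R] = 1.6514.
Step 4: Continuity-corrected z = (R + 0.5 - E[R]) / SD[R] = (4 + 0.5 - 7.0000) / 1.6514 = -1.5138.
Step 5: Two-sided p-value via normal approximation = 2*(1 - Phi(|z|)) = 0.130070.
Step 6: alpha = 0.1. fail to reject H0.

R = 4, z = -1.5138, p = 0.130070, fail to reject H0.


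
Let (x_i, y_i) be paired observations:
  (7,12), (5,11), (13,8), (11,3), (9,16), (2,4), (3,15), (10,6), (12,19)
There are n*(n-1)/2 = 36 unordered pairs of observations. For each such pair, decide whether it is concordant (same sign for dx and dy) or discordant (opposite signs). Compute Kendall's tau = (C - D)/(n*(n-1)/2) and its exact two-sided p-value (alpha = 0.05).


Step 1: Enumerate the 36 unordered pairs (i,j) with i<j and classify each by sign(x_j-x_i) * sign(y_j-y_i).
  (1,2):dx=-2,dy=-1->C; (1,3):dx=+6,dy=-4->D; (1,4):dx=+4,dy=-9->D; (1,5):dx=+2,dy=+4->C
  (1,6):dx=-5,dy=-8->C; (1,7):dx=-4,dy=+3->D; (1,8):dx=+3,dy=-6->D; (1,9):dx=+5,dy=+7->C
  (2,3):dx=+8,dy=-3->D; (2,4):dx=+6,dy=-8->D; (2,5):dx=+4,dy=+5->C; (2,6):dx=-3,dy=-7->C
  (2,7):dx=-2,dy=+4->D; (2,8):dx=+5,dy=-5->D; (2,9):dx=+7,dy=+8->C; (3,4):dx=-2,dy=-5->C
  (3,5):dx=-4,dy=+8->D; (3,6):dx=-11,dy=-4->C; (3,7):dx=-10,dy=+7->D; (3,8):dx=-3,dy=-2->C
  (3,9):dx=-1,dy=+11->D; (4,5):dx=-2,dy=+13->D; (4,6):dx=-9,dy=+1->D; (4,7):dx=-8,dy=+12->D
  (4,8):dx=-1,dy=+3->D; (4,9):dx=+1,dy=+16->C; (5,6):dx=-7,dy=-12->C; (5,7):dx=-6,dy=-1->C
  (5,8):dx=+1,dy=-10->D; (5,9):dx=+3,dy=+3->C; (6,7):dx=+1,dy=+11->C; (6,8):dx=+8,dy=+2->C
  (6,9):dx=+10,dy=+15->C; (7,8):dx=+7,dy=-9->D; (7,9):dx=+9,dy=+4->C; (8,9):dx=+2,dy=+13->C
Step 2: C = 19, D = 17, total pairs = 36.
Step 3: tau = (C - D)/(n(n-1)/2) = (19 - 17)/36 = 0.055556.
Step 4: Exact two-sided p-value (enumerate n! = 362880 permutations of y under H0): p = 0.919455.
Step 5: alpha = 0.05. fail to reject H0.

tau_b = 0.0556 (C=19, D=17), p = 0.919455, fail to reject H0.


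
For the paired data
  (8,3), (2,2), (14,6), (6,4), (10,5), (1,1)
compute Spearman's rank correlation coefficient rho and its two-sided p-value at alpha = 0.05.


Step 1: Rank x and y separately (midranks; no ties here).
rank(x): 8->4, 2->2, 14->6, 6->3, 10->5, 1->1
rank(y): 3->3, 2->2, 6->6, 4->4, 5->5, 1->1
Step 2: d_i = R_x(i) - R_y(i); compute d_i^2.
  (4-3)^2=1, (2-2)^2=0, (6-6)^2=0, (3-4)^2=1, (5-5)^2=0, (1-1)^2=0
sum(d^2) = 2.
Step 3: rho = 1 - 6*2 / (6*(6^2 - 1)) = 1 - 12/210 = 0.942857.
Step 4: Under H0, t = rho * sqrt((n-2)/(1-rho^2)) = 5.6595 ~ t(4).
Step 5: Two-sided p-value from the t-distribution with 4 df = 0.004805.
Step 6: alpha = 0.05. reject H0.

rho = 0.9429, p = 0.004805, reject H0 at alpha = 0.05.


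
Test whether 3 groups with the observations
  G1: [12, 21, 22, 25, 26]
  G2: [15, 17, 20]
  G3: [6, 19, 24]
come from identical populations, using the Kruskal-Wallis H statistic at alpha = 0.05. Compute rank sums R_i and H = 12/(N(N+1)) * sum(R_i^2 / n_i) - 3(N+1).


Step 1: Combine all N = 11 observations and assign midranks.
sorted (value, group, rank): (6,G3,1), (12,G1,2), (15,G2,3), (17,G2,4), (19,G3,5), (20,G2,6), (21,G1,7), (22,G1,8), (24,G3,9), (25,G1,10), (26,G1,11)
Step 2: Sum ranks within each group.
R_1 = 38 (n_1 = 5)
R_2 = 13 (n_2 = 3)
R_3 = 15 (n_3 = 3)
Step 3: H = 12/(N(N+1)) * sum(R_i^2/n_i) - 3(N+1)
     = 12/(11*12) * (38^2/5 + 13^2/3 + 15^2/3) - 3*12
     = 0.090909 * 420.133 - 36
     = 2.193939.
Step 4: No ties, so H is used without correction.
Step 5: Under H0, H ~ chi^2(2); p-value = 0.333881.
Step 6: alpha = 0.05. fail to reject H0.

H = 2.1939, df = 2, p = 0.333881, fail to reject H0.


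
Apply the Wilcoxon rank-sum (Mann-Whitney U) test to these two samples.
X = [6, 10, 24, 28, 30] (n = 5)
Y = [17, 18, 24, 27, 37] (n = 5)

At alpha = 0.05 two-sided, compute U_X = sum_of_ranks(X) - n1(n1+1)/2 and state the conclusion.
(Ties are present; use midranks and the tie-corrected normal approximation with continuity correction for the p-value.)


Step 1: Combine and sort all 10 observations; assign midranks.
sorted (value, group): (6,X), (10,X), (17,Y), (18,Y), (24,X), (24,Y), (27,Y), (28,X), (30,X), (37,Y)
ranks: 6->1, 10->2, 17->3, 18->4, 24->5.5, 24->5.5, 27->7, 28->8, 30->9, 37->10
Step 2: Rank sum for X: R1 = 1 + 2 + 5.5 + 8 + 9 = 25.5.
Step 3: U_X = R1 - n1(n1+1)/2 = 25.5 - 5*6/2 = 25.5 - 15 = 10.5.
       U_Y = n1*n2 - U_X = 25 - 10.5 = 14.5.
Step 4: Ties are present, so use the tie-corrected normal approximation (with continuity correction) for the p-value.
Step 5: p-value = 0.753298; compare to alpha = 0.05. fail to reject H0.

U_X = 10.5, p = 0.753298, fail to reject H0 at alpha = 0.05.


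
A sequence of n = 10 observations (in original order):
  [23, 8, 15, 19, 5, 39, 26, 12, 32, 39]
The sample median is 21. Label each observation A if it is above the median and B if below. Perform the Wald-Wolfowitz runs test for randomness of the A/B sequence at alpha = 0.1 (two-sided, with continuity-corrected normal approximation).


Step 1: Compute median = 21; label A = above, B = below.
Labels in order: ABBBBAABAA  (n_A = 5, n_B = 5)
Step 2: Count runs R = 5.
Step 3: Under H0 (random ordering), E[R] = 2*n_A*n_B/(n_A+n_B) + 1 = 2*5*5/10 + 1 = 6.0000.
        Var[R] = 2*n_A*n_B*(2*n_A*n_B - n_A - n_B) / ((n_A+n_B)^2 * (n_A+n_B-1)) = 2000/900 = 2.2222.
        SD[R] = 1.4907.
Step 4: Continuity-corrected z = (R + 0.5 - E[R]) / SD[R] = (5 + 0.5 - 6.0000) / 1.4907 = -0.3354.
Step 5: Two-sided p-value via normal approximation = 2*(1 - Phi(|z|)) = 0.737316.
Step 6: alpha = 0.1. fail to reject H0.

R = 5, z = -0.3354, p = 0.737316, fail to reject H0.


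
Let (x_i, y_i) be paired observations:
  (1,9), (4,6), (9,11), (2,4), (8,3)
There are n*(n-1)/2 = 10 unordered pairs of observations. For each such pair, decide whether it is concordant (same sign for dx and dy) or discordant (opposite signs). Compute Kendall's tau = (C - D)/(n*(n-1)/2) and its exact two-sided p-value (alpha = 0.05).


Step 1: Enumerate the 10 unordered pairs (i,j) with i<j and classify each by sign(x_j-x_i) * sign(y_j-y_i).
  (1,2):dx=+3,dy=-3->D; (1,3):dx=+8,dy=+2->C; (1,4):dx=+1,dy=-5->D; (1,5):dx=+7,dy=-6->D
  (2,3):dx=+5,dy=+5->C; (2,4):dx=-2,dy=-2->C; (2,5):dx=+4,dy=-3->D; (3,4):dx=-7,dy=-7->C
  (3,5):dx=-1,dy=-8->C; (4,5):dx=+6,dy=-1->D
Step 2: C = 5, D = 5, total pairs = 10.
Step 3: tau = (C - D)/(n(n-1)/2) = (5 - 5)/10 = 0.000000.
Step 4: Exact two-sided p-value (enumerate n! = 120 permutations of y under H0): p = 1.000000.
Step 5: alpha = 0.05. fail to reject H0.

tau_b = 0.0000 (C=5, D=5), p = 1.000000, fail to reject H0.


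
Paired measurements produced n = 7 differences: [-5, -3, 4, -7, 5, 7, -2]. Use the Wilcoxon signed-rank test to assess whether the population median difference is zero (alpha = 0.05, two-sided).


Step 1: Drop any zero differences (none here) and take |d_i|.
|d| = [5, 3, 4, 7, 5, 7, 2]
Step 2: Midrank |d_i| (ties get averaged ranks).
ranks: |5|->4.5, |3|->2, |4|->3, |7|->6.5, |5|->4.5, |7|->6.5, |2|->1
Step 3: Attach original signs; sum ranks with positive sign and with negative sign.
W+ = 3 + 4.5 + 6.5 = 14
W- = 4.5 + 2 + 6.5 + 1 = 14
(Check: W+ + W- = 28 should equal n(n+1)/2 = 28.)
Step 4: Test statistic W = min(W+, W-) = 14.
Step 5: Ties in |d|, so use the tie-corrected normal approximation.
        E[W] = n(n+1)/4 = 7*8/4 = 14.
        Tie groups: |d|=5 (t=2), |d|=7 (t=2); sum(t^3 - t) = 12.
        Var[W] = n(n+1)(2n+1)/24 - sum(t^3-t)/48 = 840/24 - 12/48 = 34.75.
        z = (W - E[W]) / sqrt(Var[W]) = (14 - 14) / 5.8949 = 0.0000.
        Two-sided p = 2*Phi(z) = 1.000000.
Step 6: alpha = 0.05. fail to reject H0.

W+ = 14, W- = 14, W = min = 14, p = 1.000000, fail to reject H0.


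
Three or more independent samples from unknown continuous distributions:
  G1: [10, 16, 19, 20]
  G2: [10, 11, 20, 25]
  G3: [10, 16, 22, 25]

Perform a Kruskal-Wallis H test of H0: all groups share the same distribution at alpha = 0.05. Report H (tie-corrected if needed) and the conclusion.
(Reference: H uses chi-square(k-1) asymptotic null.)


Step 1: Combine all N = 12 observations and assign midranks.
sorted (value, group, rank): (10,G1,2), (10,G2,2), (10,G3,2), (11,G2,4), (16,G1,5.5), (16,G3,5.5), (19,G1,7), (20,G1,8.5), (20,G2,8.5), (22,G3,10), (25,G2,11.5), (25,G3,11.5)
Step 2: Sum ranks within each group.
R_1 = 23 (n_1 = 4)
R_2 = 26 (n_2 = 4)
R_3 = 29 (n_3 = 4)
Step 3: H = 12/(N(N+1)) * sum(R_i^2/n_i) - 3(N+1)
     = 12/(12*13) * (23^2/4 + 26^2/4 + 29^2/4) - 3*13
     = 0.076923 * 511.5 - 39
     = 0.346154.
Step 4: Ties present; correction factor C = 1 - 42/(12^3 - 12) = 0.975524. Corrected H = 0.346154 / 0.975524 = 0.354839.
Step 5: Under H0, H ~ chi^2(2); p-value = 0.837429.
Step 6: alpha = 0.05. fail to reject H0.

H = 0.3548, df = 2, p = 0.837429, fail to reject H0.


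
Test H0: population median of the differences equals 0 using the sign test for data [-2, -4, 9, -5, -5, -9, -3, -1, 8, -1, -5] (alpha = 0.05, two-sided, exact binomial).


Step 1: Discard zero differences. Original n = 11; n_eff = number of nonzero differences = 11.
Nonzero differences (with sign): -2, -4, +9, -5, -5, -9, -3, -1, +8, -1, -5
Step 2: Count signs: positive = 2, negative = 9.
Step 3: Under H0: P(positive) = 0.5, so the number of positives S ~ Bin(11, 0.5).
Step 4: Two-sided exact p-value = sum of Bin(11,0.5) probabilities at or below the observed probability = 0.065430.
Step 5: alpha = 0.05. fail to reject H0.

n_eff = 11, pos = 2, neg = 9, p = 0.065430, fail to reject H0.


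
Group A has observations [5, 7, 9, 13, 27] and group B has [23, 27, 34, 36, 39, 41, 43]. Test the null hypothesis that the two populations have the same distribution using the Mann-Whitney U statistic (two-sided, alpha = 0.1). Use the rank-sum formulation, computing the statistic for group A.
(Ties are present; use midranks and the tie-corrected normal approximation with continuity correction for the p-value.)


Step 1: Combine and sort all 12 observations; assign midranks.
sorted (value, group): (5,X), (7,X), (9,X), (13,X), (23,Y), (27,X), (27,Y), (34,Y), (36,Y), (39,Y), (41,Y), (43,Y)
ranks: 5->1, 7->2, 9->3, 13->4, 23->5, 27->6.5, 27->6.5, 34->8, 36->9, 39->10, 41->11, 43->12
Step 2: Rank sum for X: R1 = 1 + 2 + 3 + 4 + 6.5 = 16.5.
Step 3: U_X = R1 - n1(n1+1)/2 = 16.5 - 5*6/2 = 16.5 - 15 = 1.5.
       U_Y = n1*n2 - U_X = 35 - 1.5 = 33.5.
Step 4: Ties are present, so use the tie-corrected normal approximation (with continuity correction) for the p-value.
Step 5: p-value = 0.011682; compare to alpha = 0.1. reject H0.

U_X = 1.5, p = 0.011682, reject H0 at alpha = 0.1.


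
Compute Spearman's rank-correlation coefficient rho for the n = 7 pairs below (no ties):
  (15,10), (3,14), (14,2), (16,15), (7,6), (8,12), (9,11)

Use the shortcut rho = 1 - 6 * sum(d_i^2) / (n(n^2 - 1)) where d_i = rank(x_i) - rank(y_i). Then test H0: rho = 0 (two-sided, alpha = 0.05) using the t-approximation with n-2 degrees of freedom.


Step 1: Rank x and y separately (midranks; no ties here).
rank(x): 15->6, 3->1, 14->5, 16->7, 7->2, 8->3, 9->4
rank(y): 10->3, 14->6, 2->1, 15->7, 6->2, 12->5, 11->4
Step 2: d_i = R_x(i) - R_y(i); compute d_i^2.
  (6-3)^2=9, (1-6)^2=25, (5-1)^2=16, (7-7)^2=0, (2-2)^2=0, (3-5)^2=4, (4-4)^2=0
sum(d^2) = 54.
Step 3: rho = 1 - 6*54 / (7*(7^2 - 1)) = 1 - 324/336 = 0.035714.
Step 4: Under H0, t = rho * sqrt((n-2)/(1-rho^2)) = 0.0799 ~ t(5).
Step 5: Two-sided p-value from the t-distribution with 5 df = 0.939408.
Step 6: alpha = 0.05. fail to reject H0.

rho = 0.0357, p = 0.939408, fail to reject H0 at alpha = 0.05.


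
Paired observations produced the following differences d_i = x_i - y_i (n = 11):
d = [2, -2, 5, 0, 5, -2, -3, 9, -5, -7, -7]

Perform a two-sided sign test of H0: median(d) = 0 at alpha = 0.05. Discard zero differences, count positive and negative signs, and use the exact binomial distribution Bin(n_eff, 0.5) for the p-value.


Step 1: Discard zero differences. Original n = 11; n_eff = number of nonzero differences = 10.
Nonzero differences (with sign): +2, -2, +5, +5, -2, -3, +9, -5, -7, -7
Step 2: Count signs: positive = 4, negative = 6.
Step 3: Under H0: P(positive) = 0.5, so the number of positives S ~ Bin(10, 0.5).
Step 4: Two-sided exact p-value = sum of Bin(10,0.5) probabilities at or below the observed probability = 0.753906.
Step 5: alpha = 0.05. fail to reject H0.

n_eff = 10, pos = 4, neg = 6, p = 0.753906, fail to reject H0.


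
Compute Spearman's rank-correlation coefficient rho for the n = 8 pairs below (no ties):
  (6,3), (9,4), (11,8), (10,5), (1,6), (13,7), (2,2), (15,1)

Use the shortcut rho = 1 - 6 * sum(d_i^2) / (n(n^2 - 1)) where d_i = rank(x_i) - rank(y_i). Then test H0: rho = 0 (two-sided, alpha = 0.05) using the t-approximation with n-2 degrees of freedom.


Step 1: Rank x and y separately (midranks; no ties here).
rank(x): 6->3, 9->4, 11->6, 10->5, 1->1, 13->7, 2->2, 15->8
rank(y): 3->3, 4->4, 8->8, 5->5, 6->6, 7->7, 2->2, 1->1
Step 2: d_i = R_x(i) - R_y(i); compute d_i^2.
  (3-3)^2=0, (4-4)^2=0, (6-8)^2=4, (5-5)^2=0, (1-6)^2=25, (7-7)^2=0, (2-2)^2=0, (8-1)^2=49
sum(d^2) = 78.
Step 3: rho = 1 - 6*78 / (8*(8^2 - 1)) = 1 - 468/504 = 0.071429.
Step 4: Under H0, t = rho * sqrt((n-2)/(1-rho^2)) = 0.1754 ~ t(6).
Step 5: Two-sided p-value from the t-distribution with 6 df = 0.866526.
Step 6: alpha = 0.05. fail to reject H0.

rho = 0.0714, p = 0.866526, fail to reject H0 at alpha = 0.05.


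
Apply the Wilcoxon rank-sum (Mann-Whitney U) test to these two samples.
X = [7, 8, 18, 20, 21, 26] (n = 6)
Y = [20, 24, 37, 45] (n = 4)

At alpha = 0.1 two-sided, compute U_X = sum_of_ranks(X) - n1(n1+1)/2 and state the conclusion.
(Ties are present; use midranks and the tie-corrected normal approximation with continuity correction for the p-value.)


Step 1: Combine and sort all 10 observations; assign midranks.
sorted (value, group): (7,X), (8,X), (18,X), (20,X), (20,Y), (21,X), (24,Y), (26,X), (37,Y), (45,Y)
ranks: 7->1, 8->2, 18->3, 20->4.5, 20->4.5, 21->6, 24->7, 26->8, 37->9, 45->10
Step 2: Rank sum for X: R1 = 1 + 2 + 3 + 4.5 + 6 + 8 = 24.5.
Step 3: U_X = R1 - n1(n1+1)/2 = 24.5 - 6*7/2 = 24.5 - 21 = 3.5.
       U_Y = n1*n2 - U_X = 24 - 3.5 = 20.5.
Step 4: Ties are present, so use the tie-corrected normal approximation (with continuity correction) for the p-value.
Step 5: p-value = 0.087118; compare to alpha = 0.1. reject H0.

U_X = 3.5, p = 0.087118, reject H0 at alpha = 0.1.


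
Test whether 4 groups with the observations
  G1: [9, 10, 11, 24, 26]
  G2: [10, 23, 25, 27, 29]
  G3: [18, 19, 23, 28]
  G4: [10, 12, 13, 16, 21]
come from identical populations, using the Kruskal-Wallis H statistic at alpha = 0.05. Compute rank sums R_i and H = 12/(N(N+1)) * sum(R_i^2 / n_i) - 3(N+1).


Step 1: Combine all N = 19 observations and assign midranks.
sorted (value, group, rank): (9,G1,1), (10,G1,3), (10,G2,3), (10,G4,3), (11,G1,5), (12,G4,6), (13,G4,7), (16,G4,8), (18,G3,9), (19,G3,10), (21,G4,11), (23,G2,12.5), (23,G3,12.5), (24,G1,14), (25,G2,15), (26,G1,16), (27,G2,17), (28,G3,18), (29,G2,19)
Step 2: Sum ranks within each group.
R_1 = 39 (n_1 = 5)
R_2 = 66.5 (n_2 = 5)
R_3 = 49.5 (n_3 = 4)
R_4 = 35 (n_4 = 5)
Step 3: H = 12/(N(N+1)) * sum(R_i^2/n_i) - 3(N+1)
     = 12/(19*20) * (39^2/5 + 66.5^2/5 + 49.5^2/4 + 35^2/5) - 3*20
     = 0.031579 * 2046.21 - 60
     = 4.617237.
Step 4: Ties present; correction factor C = 1 - 30/(19^3 - 19) = 0.995614. Corrected H = 4.617237 / 0.995614 = 4.637577.
Step 5: Under H0, H ~ chi^2(3); p-value = 0.200342.
Step 6: alpha = 0.05. fail to reject H0.

H = 4.6376, df = 3, p = 0.200342, fail to reject H0.


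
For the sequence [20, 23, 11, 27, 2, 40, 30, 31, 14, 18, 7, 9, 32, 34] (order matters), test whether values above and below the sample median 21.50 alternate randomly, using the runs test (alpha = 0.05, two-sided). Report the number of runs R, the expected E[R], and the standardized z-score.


Step 1: Compute median = 21.50; label A = above, B = below.
Labels in order: BABABAAABBBBAA  (n_A = 7, n_B = 7)
Step 2: Count runs R = 8.
Step 3: Under H0 (random ordering), E[R] = 2*n_A*n_B/(n_A+n_B) + 1 = 2*7*7/14 + 1 = 8.0000.
        Var[R] = 2*n_A*n_B*(2*n_A*n_B - n_A - n_B) / ((n_A+n_B)^2 * (n_A+n_B-1)) = 8232/2548 = 3.2308.
        SD[R] = 1.7974.
Step 4: R = E[R], so z = 0 with no continuity correction.
Step 5: Two-sided p-value via normal approximation = 2*(1 - Phi(|z|)) = 1.000000.
Step 6: alpha = 0.05. fail to reject H0.

R = 8, z = 0.0000, p = 1.000000, fail to reject H0.


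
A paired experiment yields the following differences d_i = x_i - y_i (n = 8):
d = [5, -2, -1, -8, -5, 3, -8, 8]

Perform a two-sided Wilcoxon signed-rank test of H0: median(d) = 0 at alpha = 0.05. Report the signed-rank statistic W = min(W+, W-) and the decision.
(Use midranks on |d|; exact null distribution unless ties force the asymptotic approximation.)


Step 1: Drop any zero differences (none here) and take |d_i|.
|d| = [5, 2, 1, 8, 5, 3, 8, 8]
Step 2: Midrank |d_i| (ties get averaged ranks).
ranks: |5|->4.5, |2|->2, |1|->1, |8|->7, |5|->4.5, |3|->3, |8|->7, |8|->7
Step 3: Attach original signs; sum ranks with positive sign and with negative sign.
W+ = 4.5 + 3 + 7 = 14.5
W- = 2 + 1 + 7 + 4.5 + 7 = 21.5
(Check: W+ + W- = 36 should equal n(n+1)/2 = 36.)
Step 4: Test statistic W = min(W+, W-) = 14.5.
Step 5: Ties in |d|, so use the tie-corrected normal approximation.
        E[W] = n(n+1)/4 = 8*9/4 = 18.
        Tie groups: |d|=5 (t=2), |d|=8 (t=3); sum(t^3 - t) = 30.
        Var[W] = n(n+1)(2n+1)/24 - sum(t^3-t)/48 = 1224/24 - 30/48 = 50.375.
        z = (W - E[W]) / sqrt(Var[W]) = (14.5 - 18) / 7.0975 = -0.4931.
        Two-sided p = 2*Phi(z) = 0.621921.
Step 6: alpha = 0.05. fail to reject H0.

W+ = 14.5, W- = 21.5, W = min = 14.5, p = 0.621921, fail to reject H0.


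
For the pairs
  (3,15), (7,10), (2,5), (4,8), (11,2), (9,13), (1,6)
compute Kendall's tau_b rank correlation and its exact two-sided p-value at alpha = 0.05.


Step 1: Enumerate the 21 unordered pairs (i,j) with i<j and classify each by sign(x_j-x_i) * sign(y_j-y_i).
  (1,2):dx=+4,dy=-5->D; (1,3):dx=-1,dy=-10->C; (1,4):dx=+1,dy=-7->D; (1,5):dx=+8,dy=-13->D
  (1,6):dx=+6,dy=-2->D; (1,7):dx=-2,dy=-9->C; (2,3):dx=-5,dy=-5->C; (2,4):dx=-3,dy=-2->C
  (2,5):dx=+4,dy=-8->D; (2,6):dx=+2,dy=+3->C; (2,7):dx=-6,dy=-4->C; (3,4):dx=+2,dy=+3->C
  (3,5):dx=+9,dy=-3->D; (3,6):dx=+7,dy=+8->C; (3,7):dx=-1,dy=+1->D; (4,5):dx=+7,dy=-6->D
  (4,6):dx=+5,dy=+5->C; (4,7):dx=-3,dy=-2->C; (5,6):dx=-2,dy=+11->D; (5,7):dx=-10,dy=+4->D
  (6,7):dx=-8,dy=-7->C
Step 2: C = 11, D = 10, total pairs = 21.
Step 3: tau = (C - D)/(n(n-1)/2) = (11 - 10)/21 = 0.047619.
Step 4: Exact two-sided p-value (enumerate n! = 5040 permutations of y under H0): p = 1.000000.
Step 5: alpha = 0.05. fail to reject H0.

tau_b = 0.0476 (C=11, D=10), p = 1.000000, fail to reject H0.


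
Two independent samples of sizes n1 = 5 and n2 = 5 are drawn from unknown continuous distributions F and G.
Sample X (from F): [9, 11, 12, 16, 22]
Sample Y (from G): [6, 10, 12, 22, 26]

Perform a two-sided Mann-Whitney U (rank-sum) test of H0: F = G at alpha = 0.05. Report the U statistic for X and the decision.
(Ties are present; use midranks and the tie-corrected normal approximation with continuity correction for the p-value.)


Step 1: Combine and sort all 10 observations; assign midranks.
sorted (value, group): (6,Y), (9,X), (10,Y), (11,X), (12,X), (12,Y), (16,X), (22,X), (22,Y), (26,Y)
ranks: 6->1, 9->2, 10->3, 11->4, 12->5.5, 12->5.5, 16->7, 22->8.5, 22->8.5, 26->10
Step 2: Rank sum for X: R1 = 2 + 4 + 5.5 + 7 + 8.5 = 27.
Step 3: U_X = R1 - n1(n1+1)/2 = 27 - 5*6/2 = 27 - 15 = 12.
       U_Y = n1*n2 - U_X = 25 - 12 = 13.
Step 4: Ties are present, so use the tie-corrected normal approximation (with continuity correction) for the p-value.
Step 5: p-value = 1.000000; compare to alpha = 0.05. fail to reject H0.

U_X = 12, p = 1.000000, fail to reject H0 at alpha = 0.05.


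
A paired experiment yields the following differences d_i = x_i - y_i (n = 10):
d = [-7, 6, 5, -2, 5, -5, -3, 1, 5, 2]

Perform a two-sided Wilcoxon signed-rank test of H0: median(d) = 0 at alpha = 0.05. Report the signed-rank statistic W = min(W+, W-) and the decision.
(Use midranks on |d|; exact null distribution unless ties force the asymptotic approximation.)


Step 1: Drop any zero differences (none here) and take |d_i|.
|d| = [7, 6, 5, 2, 5, 5, 3, 1, 5, 2]
Step 2: Midrank |d_i| (ties get averaged ranks).
ranks: |7|->10, |6|->9, |5|->6.5, |2|->2.5, |5|->6.5, |5|->6.5, |3|->4, |1|->1, |5|->6.5, |2|->2.5
Step 3: Attach original signs; sum ranks with positive sign and with negative sign.
W+ = 9 + 6.5 + 6.5 + 1 + 6.5 + 2.5 = 32
W- = 10 + 2.5 + 6.5 + 4 = 23
(Check: W+ + W- = 55 should equal n(n+1)/2 = 55.)
Step 4: Test statistic W = min(W+, W-) = 23.
Step 5: Ties in |d|, so use the tie-corrected normal approximation.
        E[W] = n(n+1)/4 = 10*11/4 = 27.5.
        Tie groups: |d|=2 (t=2), |d|=5 (t=4); sum(t^3 - t) = 66.
        Var[W] = n(n+1)(2n+1)/24 - sum(t^3-t)/48 = 2310/24 - 66/48 = 94.875.
        z = (W - E[W]) / sqrt(Var[W]) = (23 - 27.5) / 9.7404 = -0.4620.
        Two-sided p = 2*Phi(z) = 0.644085.
Step 6: alpha = 0.05. fail to reject H0.

W+ = 32, W- = 23, W = min = 23, p = 0.644085, fail to reject H0.


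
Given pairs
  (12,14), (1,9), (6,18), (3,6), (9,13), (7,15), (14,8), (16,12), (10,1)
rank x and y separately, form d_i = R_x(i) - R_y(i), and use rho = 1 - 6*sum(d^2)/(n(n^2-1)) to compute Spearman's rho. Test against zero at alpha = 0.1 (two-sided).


Step 1: Rank x and y separately (midranks; no ties here).
rank(x): 12->7, 1->1, 6->3, 3->2, 9->5, 7->4, 14->8, 16->9, 10->6
rank(y): 14->7, 9->4, 18->9, 6->2, 13->6, 15->8, 8->3, 12->5, 1->1
Step 2: d_i = R_x(i) - R_y(i); compute d_i^2.
  (7-7)^2=0, (1-4)^2=9, (3-9)^2=36, (2-2)^2=0, (5-6)^2=1, (4-8)^2=16, (8-3)^2=25, (9-5)^2=16, (6-1)^2=25
sum(d^2) = 128.
Step 3: rho = 1 - 6*128 / (9*(9^2 - 1)) = 1 - 768/720 = -0.066667.
Step 4: Under H0, t = rho * sqrt((n-2)/(1-rho^2)) = -0.1768 ~ t(7).
Step 5: Two-sided p-value from the t-distribution with 7 df = 0.864690.
Step 6: alpha = 0.1. fail to reject H0.

rho = -0.0667, p = 0.864690, fail to reject H0 at alpha = 0.1.


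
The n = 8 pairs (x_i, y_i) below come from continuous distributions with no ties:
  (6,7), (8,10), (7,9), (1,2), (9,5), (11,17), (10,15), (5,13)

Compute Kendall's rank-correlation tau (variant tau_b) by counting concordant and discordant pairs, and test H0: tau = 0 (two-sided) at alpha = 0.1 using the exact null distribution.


Step 1: Enumerate the 28 unordered pairs (i,j) with i<j and classify each by sign(x_j-x_i) * sign(y_j-y_i).
  (1,2):dx=+2,dy=+3->C; (1,3):dx=+1,dy=+2->C; (1,4):dx=-5,dy=-5->C; (1,5):dx=+3,dy=-2->D
  (1,6):dx=+5,dy=+10->C; (1,7):dx=+4,dy=+8->C; (1,8):dx=-1,dy=+6->D; (2,3):dx=-1,dy=-1->C
  (2,4):dx=-7,dy=-8->C; (2,5):dx=+1,dy=-5->D; (2,6):dx=+3,dy=+7->C; (2,7):dx=+2,dy=+5->C
  (2,8):dx=-3,dy=+3->D; (3,4):dx=-6,dy=-7->C; (3,5):dx=+2,dy=-4->D; (3,6):dx=+4,dy=+8->C
  (3,7):dx=+3,dy=+6->C; (3,8):dx=-2,dy=+4->D; (4,5):dx=+8,dy=+3->C; (4,6):dx=+10,dy=+15->C
  (4,7):dx=+9,dy=+13->C; (4,8):dx=+4,dy=+11->C; (5,6):dx=+2,dy=+12->C; (5,7):dx=+1,dy=+10->C
  (5,8):dx=-4,dy=+8->D; (6,7):dx=-1,dy=-2->C; (6,8):dx=-6,dy=-4->C; (7,8):dx=-5,dy=-2->C
Step 2: C = 21, D = 7, total pairs = 28.
Step 3: tau = (C - D)/(n(n-1)/2) = (21 - 7)/28 = 0.500000.
Step 4: Exact two-sided p-value (enumerate n! = 40320 permutations of y under H0): p = 0.108681.
Step 5: alpha = 0.1. fail to reject H0.

tau_b = 0.5000 (C=21, D=7), p = 0.108681, fail to reject H0.


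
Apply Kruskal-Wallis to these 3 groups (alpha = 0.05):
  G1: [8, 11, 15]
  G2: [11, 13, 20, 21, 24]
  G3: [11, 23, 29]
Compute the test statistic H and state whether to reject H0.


Step 1: Combine all N = 11 observations and assign midranks.
sorted (value, group, rank): (8,G1,1), (11,G1,3), (11,G2,3), (11,G3,3), (13,G2,5), (15,G1,6), (20,G2,7), (21,G2,8), (23,G3,9), (24,G2,10), (29,G3,11)
Step 2: Sum ranks within each group.
R_1 = 10 (n_1 = 3)
R_2 = 33 (n_2 = 5)
R_3 = 23 (n_3 = 3)
Step 3: H = 12/(N(N+1)) * sum(R_i^2/n_i) - 3(N+1)
     = 12/(11*12) * (10^2/3 + 33^2/5 + 23^2/3) - 3*12
     = 0.090909 * 427.467 - 36
     = 2.860606.
Step 4: Ties present; correction factor C = 1 - 24/(11^3 - 11) = 0.981818. Corrected H = 2.860606 / 0.981818 = 2.913580.
Step 5: Under H0, H ~ chi^2(2); p-value = 0.232983.
Step 6: alpha = 0.05. fail to reject H0.

H = 2.9136, df = 2, p = 0.232983, fail to reject H0.


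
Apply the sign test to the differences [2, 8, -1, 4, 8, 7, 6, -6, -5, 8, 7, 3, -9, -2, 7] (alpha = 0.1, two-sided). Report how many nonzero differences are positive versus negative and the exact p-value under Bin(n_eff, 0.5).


Step 1: Discard zero differences. Original n = 15; n_eff = number of nonzero differences = 15.
Nonzero differences (with sign): +2, +8, -1, +4, +8, +7, +6, -6, -5, +8, +7, +3, -9, -2, +7
Step 2: Count signs: positive = 10, negative = 5.
Step 3: Under H0: P(positive) = 0.5, so the number of positives S ~ Bin(15, 0.5).
Step 4: Two-sided exact p-value = sum of Bin(15,0.5) probabilities at or below the observed probability = 0.301758.
Step 5: alpha = 0.1. fail to reject H0.

n_eff = 15, pos = 10, neg = 5, p = 0.301758, fail to reject H0.


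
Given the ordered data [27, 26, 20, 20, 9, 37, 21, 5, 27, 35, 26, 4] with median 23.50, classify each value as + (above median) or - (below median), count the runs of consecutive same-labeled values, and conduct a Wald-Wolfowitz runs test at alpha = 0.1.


Step 1: Compute median = 23.50; label A = above, B = below.
Labels in order: AABBBABBAAAB  (n_A = 6, n_B = 6)
Step 2: Count runs R = 6.
Step 3: Under H0 (random ordering), E[R] = 2*n_A*n_B/(n_A+n_B) + 1 = 2*6*6/12 + 1 = 7.0000.
        Var[R] = 2*n_A*n_B*(2*n_A*n_B - n_A - n_B) / ((n_A+n_B)^2 * (n_A+n_B-1)) = 4320/1584 = 2.7273.
        SD[R] = 1.6514.
Step 4: Continuity-corrected z = (R + 0.5 - E[R]) / SD[R] = (6 + 0.5 - 7.0000) / 1.6514 = -0.3028.
Step 5: Two-sided p-value via normal approximation = 2*(1 - Phi(|z|)) = 0.762069.
Step 6: alpha = 0.1. fail to reject H0.

R = 6, z = -0.3028, p = 0.762069, fail to reject H0.


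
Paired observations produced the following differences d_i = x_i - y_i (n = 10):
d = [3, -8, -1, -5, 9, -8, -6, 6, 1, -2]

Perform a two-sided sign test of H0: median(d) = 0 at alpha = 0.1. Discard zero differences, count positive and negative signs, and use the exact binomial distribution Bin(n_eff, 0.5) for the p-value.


Step 1: Discard zero differences. Original n = 10; n_eff = number of nonzero differences = 10.
Nonzero differences (with sign): +3, -8, -1, -5, +9, -8, -6, +6, +1, -2
Step 2: Count signs: positive = 4, negative = 6.
Step 3: Under H0: P(positive) = 0.5, so the number of positives S ~ Bin(10, 0.5).
Step 4: Two-sided exact p-value = sum of Bin(10,0.5) probabilities at or below the observed probability = 0.753906.
Step 5: alpha = 0.1. fail to reject H0.

n_eff = 10, pos = 4, neg = 6, p = 0.753906, fail to reject H0.


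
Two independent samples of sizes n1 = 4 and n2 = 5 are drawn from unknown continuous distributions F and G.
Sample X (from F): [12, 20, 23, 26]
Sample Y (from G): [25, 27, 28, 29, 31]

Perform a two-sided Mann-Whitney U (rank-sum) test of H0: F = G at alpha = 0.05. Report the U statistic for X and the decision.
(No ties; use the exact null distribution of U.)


Step 1: Combine and sort all 9 observations; assign midranks.
sorted (value, group): (12,X), (20,X), (23,X), (25,Y), (26,X), (27,Y), (28,Y), (29,Y), (31,Y)
ranks: 12->1, 20->2, 23->3, 25->4, 26->5, 27->6, 28->7, 29->8, 31->9
Step 2: Rank sum for X: R1 = 1 + 2 + 3 + 5 = 11.
Step 3: U_X = R1 - n1(n1+1)/2 = 11 - 4*5/2 = 11 - 10 = 1.
       U_Y = n1*n2 - U_X = 20 - 1 = 19.
Step 4: No ties, so the exact null distribution of U (based on enumerating the C(9,4) = 126 equally likely rank assignments) gives the two-sided p-value.
Step 5: p-value = 0.031746; compare to alpha = 0.05. reject H0.

U_X = 1, p = 0.031746, reject H0 at alpha = 0.05.


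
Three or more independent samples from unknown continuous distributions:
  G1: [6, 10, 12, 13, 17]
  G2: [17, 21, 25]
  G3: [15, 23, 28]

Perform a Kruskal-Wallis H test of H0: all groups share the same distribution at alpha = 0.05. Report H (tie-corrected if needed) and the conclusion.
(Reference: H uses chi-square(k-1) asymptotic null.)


Step 1: Combine all N = 11 observations and assign midranks.
sorted (value, group, rank): (6,G1,1), (10,G1,2), (12,G1,3), (13,G1,4), (15,G3,5), (17,G1,6.5), (17,G2,6.5), (21,G2,8), (23,G3,9), (25,G2,10), (28,G3,11)
Step 2: Sum ranks within each group.
R_1 = 16.5 (n_1 = 5)
R_2 = 24.5 (n_2 = 3)
R_3 = 25 (n_3 = 3)
Step 3: H = 12/(N(N+1)) * sum(R_i^2/n_i) - 3(N+1)
     = 12/(11*12) * (16.5^2/5 + 24.5^2/3 + 25^2/3) - 3*12
     = 0.090909 * 462.867 - 36
     = 6.078788.
Step 4: Ties present; correction factor C = 1 - 6/(11^3 - 11) = 0.995455. Corrected H = 6.078788 / 0.995455 = 6.106545.
Step 5: Under H0, H ~ chi^2(2); p-value = 0.047204.
Step 6: alpha = 0.05. reject H0.

H = 6.1065, df = 2, p = 0.047204, reject H0.


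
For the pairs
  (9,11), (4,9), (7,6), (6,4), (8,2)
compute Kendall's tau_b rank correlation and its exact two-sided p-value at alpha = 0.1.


Step 1: Enumerate the 10 unordered pairs (i,j) with i<j and classify each by sign(x_j-x_i) * sign(y_j-y_i).
  (1,2):dx=-5,dy=-2->C; (1,3):dx=-2,dy=-5->C; (1,4):dx=-3,dy=-7->C; (1,5):dx=-1,dy=-9->C
  (2,3):dx=+3,dy=-3->D; (2,4):dx=+2,dy=-5->D; (2,5):dx=+4,dy=-7->D; (3,4):dx=-1,dy=-2->C
  (3,5):dx=+1,dy=-4->D; (4,5):dx=+2,dy=-2->D
Step 2: C = 5, D = 5, total pairs = 10.
Step 3: tau = (C - D)/(n(n-1)/2) = (5 - 5)/10 = 0.000000.
Step 4: Exact two-sided p-value (enumerate n! = 120 permutations of y under H0): p = 1.000000.
Step 5: alpha = 0.1. fail to reject H0.

tau_b = 0.0000 (C=5, D=5), p = 1.000000, fail to reject H0.


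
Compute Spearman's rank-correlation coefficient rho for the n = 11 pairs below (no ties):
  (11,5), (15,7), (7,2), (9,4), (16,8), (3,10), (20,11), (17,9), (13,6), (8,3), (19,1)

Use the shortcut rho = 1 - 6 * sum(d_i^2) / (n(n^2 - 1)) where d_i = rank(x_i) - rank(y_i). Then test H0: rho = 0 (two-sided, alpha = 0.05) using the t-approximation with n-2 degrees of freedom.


Step 1: Rank x and y separately (midranks; no ties here).
rank(x): 11->5, 15->7, 7->2, 9->4, 16->8, 3->1, 20->11, 17->9, 13->6, 8->3, 19->10
rank(y): 5->5, 7->7, 2->2, 4->4, 8->8, 10->10, 11->11, 9->9, 6->6, 3->3, 1->1
Step 2: d_i = R_x(i) - R_y(i); compute d_i^2.
  (5-5)^2=0, (7-7)^2=0, (2-2)^2=0, (4-4)^2=0, (8-8)^2=0, (1-10)^2=81, (11-11)^2=0, (9-9)^2=0, (6-6)^2=0, (3-3)^2=0, (10-1)^2=81
sum(d^2) = 162.
Step 3: rho = 1 - 6*162 / (11*(11^2 - 1)) = 1 - 972/1320 = 0.263636.
Step 4: Under H0, t = rho * sqrt((n-2)/(1-rho^2)) = 0.8199 ~ t(9).
Step 5: Two-sided p-value from the t-distribution with 9 df = 0.433441.
Step 6: alpha = 0.05. fail to reject H0.

rho = 0.2636, p = 0.433441, fail to reject H0 at alpha = 0.05.


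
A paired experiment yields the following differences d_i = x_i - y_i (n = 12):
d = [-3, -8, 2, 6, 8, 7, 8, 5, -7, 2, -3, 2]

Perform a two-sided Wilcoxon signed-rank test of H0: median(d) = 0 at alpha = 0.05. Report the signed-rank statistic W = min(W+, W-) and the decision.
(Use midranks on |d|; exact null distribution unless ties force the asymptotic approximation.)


Step 1: Drop any zero differences (none here) and take |d_i|.
|d| = [3, 8, 2, 6, 8, 7, 8, 5, 7, 2, 3, 2]
Step 2: Midrank |d_i| (ties get averaged ranks).
ranks: |3|->4.5, |8|->11, |2|->2, |6|->7, |8|->11, |7|->8.5, |8|->11, |5|->6, |7|->8.5, |2|->2, |3|->4.5, |2|->2
Step 3: Attach original signs; sum ranks with positive sign and with negative sign.
W+ = 2 + 7 + 11 + 8.5 + 11 + 6 + 2 + 2 = 49.5
W- = 4.5 + 11 + 8.5 + 4.5 = 28.5
(Check: W+ + W- = 78 should equal n(n+1)/2 = 78.)
Step 4: Test statistic W = min(W+, W-) = 28.5.
Step 5: Ties in |d|, so use the tie-corrected normal approximation.
        E[W] = n(n+1)/4 = 12*13/4 = 39.
        Tie groups: |d|=2 (t=3), |d|=3 (t=2), |d|=7 (t=2), |d|=8 (t=3); sum(t^3 - t) = 60.
        Var[W] = n(n+1)(2n+1)/24 - sum(t^3-t)/48 = 3900/24 - 60/48 = 161.25.
        z = (W - E[W]) / sqrt(Var[W]) = (28.5 - 39) / 12.6984 = -0.8269.
        Two-sided p = 2*Phi(z) = 0.408308.
Step 6: alpha = 0.05. fail to reject H0.

W+ = 49.5, W- = 28.5, W = min = 28.5, p = 0.408308, fail to reject H0.


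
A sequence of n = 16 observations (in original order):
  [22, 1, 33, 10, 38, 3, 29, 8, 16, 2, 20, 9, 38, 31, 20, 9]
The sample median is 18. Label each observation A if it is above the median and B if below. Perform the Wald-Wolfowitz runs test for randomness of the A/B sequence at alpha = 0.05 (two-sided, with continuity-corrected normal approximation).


Step 1: Compute median = 18; label A = above, B = below.
Labels in order: ABABABABBBABAAAB  (n_A = 8, n_B = 8)
Step 2: Count runs R = 12.
Step 3: Under H0 (random ordering), E[R] = 2*n_A*n_B/(n_A+n_B) + 1 = 2*8*8/16 + 1 = 9.0000.
        Var[R] = 2*n_A*n_B*(2*n_A*n_B - n_A - n_B) / ((n_A+n_B)^2 * (n_A+n_B-1)) = 14336/3840 = 3.7333.
        SD[R] = 1.9322.
Step 4: Continuity-corrected z = (R - 0.5 - E[R]) / SD[R] = (12 - 0.5 - 9.0000) / 1.9322 = 1.2939.
Step 5: Two-sided p-value via normal approximation = 2*(1 - Phi(|z|)) = 0.195709.
Step 6: alpha = 0.05. fail to reject H0.

R = 12, z = 1.2939, p = 0.195709, fail to reject H0.


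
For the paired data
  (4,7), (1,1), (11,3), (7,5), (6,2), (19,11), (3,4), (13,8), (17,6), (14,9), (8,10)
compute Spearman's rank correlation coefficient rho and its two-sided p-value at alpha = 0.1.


Step 1: Rank x and y separately (midranks; no ties here).
rank(x): 4->3, 1->1, 11->7, 7->5, 6->4, 19->11, 3->2, 13->8, 17->10, 14->9, 8->6
rank(y): 7->7, 1->1, 3->3, 5->5, 2->2, 11->11, 4->4, 8->8, 6->6, 9->9, 10->10
Step 2: d_i = R_x(i) - R_y(i); compute d_i^2.
  (3-7)^2=16, (1-1)^2=0, (7-3)^2=16, (5-5)^2=0, (4-2)^2=4, (11-11)^2=0, (2-4)^2=4, (8-8)^2=0, (10-6)^2=16, (9-9)^2=0, (6-10)^2=16
sum(d^2) = 72.
Step 3: rho = 1 - 6*72 / (11*(11^2 - 1)) = 1 - 432/1320 = 0.672727.
Step 4: Under H0, t = rho * sqrt((n-2)/(1-rho^2)) = 2.7277 ~ t(9).
Step 5: Two-sided p-value from the t-distribution with 9 df = 0.023313.
Step 6: alpha = 0.1. reject H0.

rho = 0.6727, p = 0.023313, reject H0 at alpha = 0.1.


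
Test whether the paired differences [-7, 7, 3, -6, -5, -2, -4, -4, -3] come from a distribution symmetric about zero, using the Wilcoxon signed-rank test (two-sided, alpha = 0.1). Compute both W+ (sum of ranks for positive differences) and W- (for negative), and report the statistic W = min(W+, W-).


Step 1: Drop any zero differences (none here) and take |d_i|.
|d| = [7, 7, 3, 6, 5, 2, 4, 4, 3]
Step 2: Midrank |d_i| (ties get averaged ranks).
ranks: |7|->8.5, |7|->8.5, |3|->2.5, |6|->7, |5|->6, |2|->1, |4|->4.5, |4|->4.5, |3|->2.5
Step 3: Attach original signs; sum ranks with positive sign and with negative sign.
W+ = 8.5 + 2.5 = 11
W- = 8.5 + 7 + 6 + 1 + 4.5 + 4.5 + 2.5 = 34
(Check: W+ + W- = 45 should equal n(n+1)/2 = 45.)
Step 4: Test statistic W = min(W+, W-) = 11.
Step 5: Ties in |d|, so use the tie-corrected normal approximation.
        E[W] = n(n+1)/4 = 9*10/4 = 22.5.
        Tie groups: |d|=3 (t=2), |d|=4 (t=2), |d|=7 (t=2); sum(t^3 - t) = 18.
        Var[W] = n(n+1)(2n+1)/24 - sum(t^3-t)/48 = 1710/24 - 18/48 = 70.875.
        z = (W - E[W]) / sqrt(Var[W]) = (11 - 22.5) / 8.4187 = -1.3660.
        Two-sided p = 2*Phi(z) = 0.171938.
Step 6: alpha = 0.1. fail to reject H0.

W+ = 11, W- = 34, W = min = 11, p = 0.171938, fail to reject H0.


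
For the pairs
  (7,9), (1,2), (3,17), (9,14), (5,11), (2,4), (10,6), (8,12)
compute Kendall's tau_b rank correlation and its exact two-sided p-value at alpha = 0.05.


Step 1: Enumerate the 28 unordered pairs (i,j) with i<j and classify each by sign(x_j-x_i) * sign(y_j-y_i).
  (1,2):dx=-6,dy=-7->C; (1,3):dx=-4,dy=+8->D; (1,4):dx=+2,dy=+5->C; (1,5):dx=-2,dy=+2->D
  (1,6):dx=-5,dy=-5->C; (1,7):dx=+3,dy=-3->D; (1,8):dx=+1,dy=+3->C; (2,3):dx=+2,dy=+15->C
  (2,4):dx=+8,dy=+12->C; (2,5):dx=+4,dy=+9->C; (2,6):dx=+1,dy=+2->C; (2,7):dx=+9,dy=+4->C
  (2,8):dx=+7,dy=+10->C; (3,4):dx=+6,dy=-3->D; (3,5):dx=+2,dy=-6->D; (3,6):dx=-1,dy=-13->C
  (3,7):dx=+7,dy=-11->D; (3,8):dx=+5,dy=-5->D; (4,5):dx=-4,dy=-3->C; (4,6):dx=-7,dy=-10->C
  (4,7):dx=+1,dy=-8->D; (4,8):dx=-1,dy=-2->C; (5,6):dx=-3,dy=-7->C; (5,7):dx=+5,dy=-5->D
  (5,8):dx=+3,dy=+1->C; (6,7):dx=+8,dy=+2->C; (6,8):dx=+6,dy=+8->C; (7,8):dx=-2,dy=+6->D
Step 2: C = 18, D = 10, total pairs = 28.
Step 3: tau = (C - D)/(n(n-1)/2) = (18 - 10)/28 = 0.285714.
Step 4: Exact two-sided p-value (enumerate n! = 40320 permutations of y under H0): p = 0.398760.
Step 5: alpha = 0.05. fail to reject H0.

tau_b = 0.2857 (C=18, D=10), p = 0.398760, fail to reject H0.


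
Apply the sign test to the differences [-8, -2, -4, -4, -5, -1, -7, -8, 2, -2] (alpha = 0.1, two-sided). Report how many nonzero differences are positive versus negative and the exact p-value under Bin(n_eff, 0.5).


Step 1: Discard zero differences. Original n = 10; n_eff = number of nonzero differences = 10.
Nonzero differences (with sign): -8, -2, -4, -4, -5, -1, -7, -8, +2, -2
Step 2: Count signs: positive = 1, negative = 9.
Step 3: Under H0: P(positive) = 0.5, so the number of positives S ~ Bin(10, 0.5).
Step 4: Two-sided exact p-value = sum of Bin(10,0.5) probabilities at or below the observed probability = 0.021484.
Step 5: alpha = 0.1. reject H0.

n_eff = 10, pos = 1, neg = 9, p = 0.021484, reject H0.
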